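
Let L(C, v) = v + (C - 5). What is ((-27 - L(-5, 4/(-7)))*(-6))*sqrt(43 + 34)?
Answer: 690*sqrt(77)/7 ≈ 864.96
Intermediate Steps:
L(C, v) = -5 + C + v (L(C, v) = v + (-5 + C) = -5 + C + v)
((-27 - L(-5, 4/(-7)))*(-6))*sqrt(43 + 34) = ((-27 - (-5 - 5 + 4/(-7)))*(-6))*sqrt(43 + 34) = ((-27 - (-5 - 5 + 4*(-1/7)))*(-6))*sqrt(77) = ((-27 - (-5 - 5 - 4/7))*(-6))*sqrt(77) = ((-27 - 1*(-74/7))*(-6))*sqrt(77) = ((-27 + 74/7)*(-6))*sqrt(77) = (-115/7*(-6))*sqrt(77) = 690*sqrt(77)/7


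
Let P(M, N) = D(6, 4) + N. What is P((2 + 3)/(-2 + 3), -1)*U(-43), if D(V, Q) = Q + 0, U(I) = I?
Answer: -129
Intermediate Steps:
D(V, Q) = Q
P(M, N) = 4 + N
P((2 + 3)/(-2 + 3), -1)*U(-43) = (4 - 1)*(-43) = 3*(-43) = -129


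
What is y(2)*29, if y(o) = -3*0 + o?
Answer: 58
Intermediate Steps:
y(o) = o (y(o) = 0 + o = o)
y(2)*29 = 2*29 = 58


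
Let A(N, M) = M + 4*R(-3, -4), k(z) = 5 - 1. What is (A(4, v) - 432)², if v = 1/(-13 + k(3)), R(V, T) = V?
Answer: 15976009/81 ≈ 1.9723e+5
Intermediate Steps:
k(z) = 4
v = -⅑ (v = 1/(-13 + 4) = 1/(-9) = -⅑ ≈ -0.11111)
A(N, M) = -12 + M (A(N, M) = M + 4*(-3) = M - 12 = -12 + M)
(A(4, v) - 432)² = ((-12 - ⅑) - 432)² = (-109/9 - 432)² = (-3997/9)² = 15976009/81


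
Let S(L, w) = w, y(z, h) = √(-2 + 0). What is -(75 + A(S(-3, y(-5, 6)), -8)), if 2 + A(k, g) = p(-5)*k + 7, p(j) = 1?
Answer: -80 - I*√2 ≈ -80.0 - 1.4142*I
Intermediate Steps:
y(z, h) = I*√2 (y(z, h) = √(-2) = I*√2)
A(k, g) = 5 + k (A(k, g) = -2 + (1*k + 7) = -2 + (k + 7) = -2 + (7 + k) = 5 + k)
-(75 + A(S(-3, y(-5, 6)), -8)) = -(75 + (5 + I*√2)) = -(80 + I*√2) = -80 - I*√2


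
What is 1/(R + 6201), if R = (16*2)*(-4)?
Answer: 1/6073 ≈ 0.00016466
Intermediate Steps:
R = -128 (R = 32*(-4) = -128)
1/(R + 6201) = 1/(-128 + 6201) = 1/6073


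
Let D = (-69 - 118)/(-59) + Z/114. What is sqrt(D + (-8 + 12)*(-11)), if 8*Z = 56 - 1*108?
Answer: I*sqrt(1849713897)/6726 ≈ 6.3943*I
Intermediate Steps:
Z = -13/2 (Z = (56 - 1*108)/8 = (56 - 108)/8 = (1/8)*(-52) = -13/2 ≈ -6.5000)
D = 41869/13452 (D = (-69 - 118)/(-59) - 13/2/114 = -187*(-1/59) - 13/2*1/114 = 187/59 - 13/228 = 41869/13452 ≈ 3.1125)
sqrt(D + (-8 + 12)*(-11)) = sqrt(41869/13452 + (-8 + 12)*(-11)) = sqrt(41869/13452 + 4*(-11)) = sqrt(41869/13452 - 44) = sqrt(-550019/13452) = I*sqrt(1849713897)/6726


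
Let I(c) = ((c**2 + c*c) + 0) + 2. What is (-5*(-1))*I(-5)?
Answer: 260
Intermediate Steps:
I(c) = 2 + 2*c**2 (I(c) = ((c**2 + c**2) + 0) + 2 = (2*c**2 + 0) + 2 = 2*c**2 + 2 = 2 + 2*c**2)
(-5*(-1))*I(-5) = (-5*(-1))*(2 + 2*(-5)**2) = 5*(2 + 2*25) = 5*(2 + 50) = 5*52 = 260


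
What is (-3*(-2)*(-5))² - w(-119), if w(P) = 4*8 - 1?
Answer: 869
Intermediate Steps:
w(P) = 31 (w(P) = 32 - 1 = 31)
(-3*(-2)*(-5))² - w(-119) = (-3*(-2)*(-5))² - 1*31 = (6*(-5))² - 31 = (-30)² - 31 = 900 - 31 = 869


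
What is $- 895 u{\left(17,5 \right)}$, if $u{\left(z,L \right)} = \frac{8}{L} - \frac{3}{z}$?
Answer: $- \frac{21659}{17} \approx -1274.1$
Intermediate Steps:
$u{\left(z,L \right)} = - \frac{3}{z} + \frac{8}{L}$
$- 895 u{\left(17,5 \right)} = - 895 \left(- \frac{3}{17} + \frac{8}{5}\right) = \left(-895\right) \frac{121}{85} = - \frac{21659}{17}$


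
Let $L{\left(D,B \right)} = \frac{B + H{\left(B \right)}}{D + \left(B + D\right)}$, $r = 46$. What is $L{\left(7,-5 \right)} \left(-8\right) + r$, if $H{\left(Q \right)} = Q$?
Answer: $\frac{494}{9} \approx 54.889$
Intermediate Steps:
$L{\left(D,B \right)} = \frac{2 B}{B + 2 D}$ ($L{\left(D,B \right)} = \frac{B + B}{D + \left(B + D\right)} = \frac{2 B}{B + 2 D}$)
$L{\left(7,-5 \right)} \left(-8\right) + r = 2 \left(-5\right) \frac{1}{-5 + 2 \cdot 7} \left(-8\right) + 46 = 2 \left(-5\right) \frac{1}{-5 + 14} \left(-8\right) + 46 = 2 \left(-5\right) \frac{1}{9} \left(-8\right) + 46 = \left(- \frac{10}{9}\right) \left(-8\right) + 46 = \frac{80}{9} + 46 = \frac{494}{9}$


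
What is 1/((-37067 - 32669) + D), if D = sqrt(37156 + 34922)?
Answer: -34868/2431518809 - sqrt(72078)/4863037618 ≈ -1.4395e-5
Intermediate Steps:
D = sqrt(72078) ≈ 268.47
1/((-37067 - 32669) + D) = 1/((-37067 - 32669) + sqrt(72078)) = 1/(-69736 + sqrt(72078))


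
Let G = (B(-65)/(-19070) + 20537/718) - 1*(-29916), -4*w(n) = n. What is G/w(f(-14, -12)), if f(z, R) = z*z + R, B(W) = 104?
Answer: -205004608039/314921980 ≈ -650.97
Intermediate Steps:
f(z, R) = R + z² (f(z, R) = z² + R = R + z²)
w(n) = -n/4
G = 205004608039/6846130 (G = (104/(-19070) + 20537/718) - 1*(-29916) = (104*(-1/19070) + 20537*(1/718)) + 29916 = (-52/9535 + 20537/718) + 29916 = 195782959/6846130 + 29916 = 205004608039/6846130 ≈ 29945.)
G/w(f(-14, -12)) = 205004608039/(6846130*((-(-12 + (-14)²)/4))) = 205004608039/(6846130*((-(-12 + 196)/4))) = 205004608039/(6846130*((-¼*184))) = (205004608039/6846130)/(-46) = (205004608039/6846130)*(-1/46) = -205004608039/314921980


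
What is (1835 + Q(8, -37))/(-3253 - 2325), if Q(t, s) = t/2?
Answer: -1839/5578 ≈ -0.32969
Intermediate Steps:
Q(t, s) = t/2 (Q(t, s) = t*(½) = t/2)
(1835 + Q(8, -37))/(-3253 - 2325) = (1835 + (½)*8)/(-3253 - 2325) = (1835 + 4)/(-5578) = 1839*(-1/5578) = -1839/5578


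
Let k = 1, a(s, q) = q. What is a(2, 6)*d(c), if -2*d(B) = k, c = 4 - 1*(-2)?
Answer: -3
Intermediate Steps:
c = 6 (c = 4 + 2 = 6)
d(B) = -½ (d(B) = -½*1 = -½)
a(2, 6)*d(c) = 6*(-½) = -3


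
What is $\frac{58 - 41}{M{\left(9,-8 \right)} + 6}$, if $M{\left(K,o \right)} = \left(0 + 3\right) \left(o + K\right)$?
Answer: $\frac{17}{9} \approx 1.8889$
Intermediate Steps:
$M{\left(K,o \right)} = 3 K + 3 o$ ($M{\left(K,o \right)} = 3 \left(K + o\right) = 3 K + 3 o$)
$\frac{58 - 41}{M{\left(9,-8 \right)} + 6} = \frac{58 - 41}{\left(3 \cdot 9 + 3 \left(-8\right)\right) + 6} = \frac{17}{\left(27 - 24\right) + 6} = \frac{17}{3 + 6} = \frac{17}{9}$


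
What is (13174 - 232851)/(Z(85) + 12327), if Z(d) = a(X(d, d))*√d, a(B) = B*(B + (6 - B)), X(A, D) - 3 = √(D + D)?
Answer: -219677/(12327 + 6*√85*(3 + √170)) ≈ -16.624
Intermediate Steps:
X(A, D) = 3 + √2*√D (X(A, D) = 3 + √(D + D) = 3 + √(2*D) = 3 + √2*√D)
a(B) = 6*B (a(B) = B*6 = 6*B)
Z(d) = √d*(18 + 6*√2*√d) (Z(d) = (6*(3 + √2*√d))*√d = (18 + 6*√2*√d)*√d = √d*(18 + 6*√2*√d))
(13174 - 232851)/(Z(85) + 12327) = (13174 - 232851)/((18*√85 + 6*85*√2) + 12327) = -219677/((18*√85 + 510*√2) + 12327) = -219677/(12327 + 18*√85 + 510*√2)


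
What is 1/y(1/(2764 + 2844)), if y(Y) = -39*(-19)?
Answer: 1/741 ≈ 0.0013495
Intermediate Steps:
y(Y) = 741
1/y(1/(2764 + 2844)) = 1/741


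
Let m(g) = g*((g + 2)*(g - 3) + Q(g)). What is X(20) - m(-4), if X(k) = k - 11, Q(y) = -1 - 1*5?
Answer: 41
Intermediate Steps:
Q(y) = -6 (Q(y) = -1 - 5 = -6)
X(k) = -11 + k
m(g) = g*(-6 + (-3 + g)*(2 + g)) (m(g) = g*((g + 2)*(g - 3) - 6) = g*((2 + g)*(-3 + g) - 6) = g*((-3 + g)*(2 + g) - 6) = g*(-6 + (-3 + g)*(2 + g)))
X(20) - m(-4) = (-11 + 20) - (-4)*(-12 + (-4)² - 1*(-4)) = 9 - (-4)*(-12 + 16 + 4) = 9 - (-4)*8 = 9 - 1*(-32) = 9 + 32 = 41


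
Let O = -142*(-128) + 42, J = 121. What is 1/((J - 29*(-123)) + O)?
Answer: 1/21906 ≈ 4.5650e-5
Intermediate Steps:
O = 18218 (O = 18176 + 42 = 18218)
1/((J - 29*(-123)) + O) = 1/((121 - 29*(-123)) + 18218) = 1/((121 + 3567) + 18218) = 1/(3688 + 18218) = 1/21906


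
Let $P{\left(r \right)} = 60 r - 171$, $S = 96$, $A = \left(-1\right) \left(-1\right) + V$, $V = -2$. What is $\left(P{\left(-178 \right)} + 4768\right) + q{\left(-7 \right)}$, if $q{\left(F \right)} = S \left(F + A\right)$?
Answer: $-6851$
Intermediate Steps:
$A = -1$ ($A = \left(-1\right) \left(-1\right) - 2 = 1 - 2 = -1$)
$P{\left(r \right)} = -171 + 60 r$
$q{\left(F \right)} = -96 + 96 F$ ($q{\left(F \right)} = 96 \left(F - 1\right) = 96 \left(-1 + F\right) = -96 + 96 F$)
$\left(P{\left(-178 \right)} + 4768\right) + q{\left(-7 \right)} = \left(\left(-171 + 60 \left(-178\right)\right) + 4768\right) + \left(-96 + 96 \left(-7\right)\right) = \left(\left(-171 - 10680\right) + 4768\right) - 768 = \left(-10851 + 4768\right) - 768 = -6083 - 768 = -6851$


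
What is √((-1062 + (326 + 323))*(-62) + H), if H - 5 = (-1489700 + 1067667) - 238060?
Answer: 3*I*√70498 ≈ 796.54*I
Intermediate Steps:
H = -660088 (H = 5 + ((-1489700 + 1067667) - 238060) = 5 + (-422033 - 238060) = 5 - 660093 = -660088)
√((-1062 + (326 + 323))*(-62) + H) = √((-1062 + (326 + 323))*(-62) - 660088) = √((-1062 + 649)*(-62) - 660088) = √(-413*(-62) - 660088) = √(25606 - 660088) = √(-634482) = 3*I*√70498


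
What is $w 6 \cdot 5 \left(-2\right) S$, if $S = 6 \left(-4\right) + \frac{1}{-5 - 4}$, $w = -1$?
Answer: $- \frac{4340}{3} \approx -1446.7$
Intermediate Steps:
$S = - \frac{217}{9}$ ($S = -24 + \frac{1}{-9} = -24 - \frac{1}{9} = - \frac{217}{9} \approx -24.111$)
$w 6 \cdot 5 \left(-2\right) S = \left(-1\right) 6 \cdot 5 \left(-2\right) \left(- \frac{217}{9}\right) = \left(-6\right) 5 \left(-2\right) \left(- \frac{217}{9}\right) = \left(-30\right) \left(-2\right) \left(- \frac{217}{9}\right) = 60 \left(- \frac{217}{9}\right) = - \frac{4340}{3}$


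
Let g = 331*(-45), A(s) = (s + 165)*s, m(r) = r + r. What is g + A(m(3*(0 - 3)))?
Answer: -17541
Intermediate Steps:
m(r) = 2*r
A(s) = s*(165 + s) (A(s) = (165 + s)*s = s*(165 + s))
g = -14895
g + A(m(3*(0 - 3))) = -14895 + (2*(3*(0 - 3)))*(165 + 2*(3*(0 - 3))) = -14895 + (2*(3*(-3)))*(165 + 2*(3*(-3))) = -14895 + (2*(-9))*(165 + 2*(-9)) = -14895 - 18*(165 - 18) = -14895 - 18*147 = -14895 - 2646 = -17541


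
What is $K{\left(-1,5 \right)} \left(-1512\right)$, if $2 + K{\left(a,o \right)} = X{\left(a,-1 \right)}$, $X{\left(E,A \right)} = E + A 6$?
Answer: $13608$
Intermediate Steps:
$X{\left(E,A \right)} = E + 6 A$
$K{\left(a,o \right)} = -8 + a$ ($K{\left(a,o \right)} = -2 + \left(a + 6 \left(-1\right)\right) = -2 + \left(a - 6\right) = -2 + \left(-6 + a\right) = -8 + a$)
$K{\left(-1,5 \right)} \left(-1512\right) = \left(-8 - 1\right) \left(-1512\right) = \left(-9\right) \left(-1512\right) = 13608$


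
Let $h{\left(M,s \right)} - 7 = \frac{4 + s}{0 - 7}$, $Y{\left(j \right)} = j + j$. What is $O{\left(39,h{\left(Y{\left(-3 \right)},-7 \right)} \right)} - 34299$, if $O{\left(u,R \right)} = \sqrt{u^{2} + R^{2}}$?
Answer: $-34299 + \frac{13 \sqrt{457}}{7} \approx -34259.0$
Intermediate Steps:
$Y{\left(j \right)} = 2 j$
$h{\left(M,s \right)} = \frac{45}{7} - \frac{s}{7}$ ($h{\left(M,s \right)} = 7 + \frac{4 + s}{0 - 7} = 7 + \frac{4 + s}{-7} = 7 + \left(4 + s\right) \left(- \frac{1}{7}\right) = 7 - \left(\frac{4}{7} + \frac{s}{7}\right) = \frac{45}{7} - \frac{s}{7}$)
$O{\left(u,R \right)} = \sqrt{R^{2} + u^{2}}$
$O{\left(39,h{\left(Y{\left(-3 \right)},-7 \right)} \right)} - 34299 = \sqrt{\left(\frac{45}{7} - -1\right)^{2} + 39^{2}} - 34299 = \sqrt{\left(\frac{45}{7} + 1\right)^{2} + 1521} - 34299 = \sqrt{\left(\frac{52}{7}\right)^{2} + 1521} - 34299 = \sqrt{\frac{2704}{49} + 1521} - 34299 = \sqrt{\frac{77233}{49}} - 34299 = \frac{13 \sqrt{457}}{7} - 34299 = -34299 + \frac{13 \sqrt{457}}{7}$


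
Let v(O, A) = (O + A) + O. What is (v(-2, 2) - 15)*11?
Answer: -187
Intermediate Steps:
v(O, A) = A + 2*O (v(O, A) = (A + O) + O = A + 2*O)
(v(-2, 2) - 15)*11 = ((2 + 2*(-2)) - 15)*11 = ((2 - 4) - 15)*11 = (-2 - 15)*11 = -17*11 = -187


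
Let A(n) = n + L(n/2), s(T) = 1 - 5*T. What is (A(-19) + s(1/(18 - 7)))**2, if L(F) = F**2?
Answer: 9979281/1936 ≈ 5154.6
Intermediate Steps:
A(n) = n + n**2/4 (A(n) = n + (n/2)**2 = n + n**2/4)
(A(-19) + s(1/(18 - 7)))**2 = ((1/4)*(-19)*(4 - 19) + (1 - 5/(18 - 7)))**2 = ((1/4)*(-19)*(-15) + (1 - 5/11))**2 = (285/4 + (1 - 5*1/11))**2 = (285/4 + (1 - 5/11))**2 = (285/4 + 6/11)**2 = (3159/44)**2 = 9979281/1936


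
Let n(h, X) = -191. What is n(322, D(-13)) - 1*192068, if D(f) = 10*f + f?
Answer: -192259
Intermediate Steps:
D(f) = 11*f
n(322, D(-13)) - 1*192068 = -191 - 1*192068 = -191 - 192068 = -192259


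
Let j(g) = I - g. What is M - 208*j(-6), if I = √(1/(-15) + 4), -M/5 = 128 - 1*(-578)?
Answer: -4778 - 208*√885/15 ≈ -5190.5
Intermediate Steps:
M = -3530 (M = -5*(128 - 1*(-578)) = -5*(128 + 578) = -5*706 = -3530)
I = √885/15 (I = √(-1/15 + 4) = √(59/15) = √885/15 ≈ 1.9833)
j(g) = -g + √885/15 (j(g) = √885/15 - g = -g + √885/15)
M - 208*j(-6) = -3530 - 208*(-1*(-6) + √885/15) = -3530 - 208*(6 + √885/15) = -3530 + (-1248 - 208*√885/15) = -4778 - 208*√885/15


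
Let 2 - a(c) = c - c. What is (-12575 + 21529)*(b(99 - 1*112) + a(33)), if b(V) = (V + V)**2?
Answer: 6070812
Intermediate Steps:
b(V) = 4*V**2 (b(V) = (2*V)**2 = 4*V**2)
a(c) = 2 (a(c) = 2 - (c - c) = 2 - 1*0 = 2 + 0 = 2)
(-12575 + 21529)*(b(99 - 1*112) + a(33)) = (-12575 + 21529)*(4*(99 - 1*112)**2 + 2) = 8954*(4*(99 - 112)**2 + 2) = 8954*(4*(-13)**2 + 2) = 8954*(4*169 + 2) = 8954*(676 + 2) = 8954*678 = 6070812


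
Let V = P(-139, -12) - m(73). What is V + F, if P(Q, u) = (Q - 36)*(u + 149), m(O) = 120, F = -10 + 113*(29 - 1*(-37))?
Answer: -16647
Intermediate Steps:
F = 7448 (F = -10 + 113*(29 + 37) = -10 + 113*66 = -10 + 7458 = 7448)
P(Q, u) = (-36 + Q)*(149 + u)
V = -24095 (V = (-5364 - 36*(-12) + 149*(-139) - 139*(-12)) - 1*120 = (-5364 + 432 - 20711 + 1668) - 120 = -23975 - 120 = -24095)
V + F = -24095 + 7448 = -16647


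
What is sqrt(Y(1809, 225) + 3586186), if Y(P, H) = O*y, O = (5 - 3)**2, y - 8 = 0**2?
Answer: sqrt(3586218) ≈ 1893.7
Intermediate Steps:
y = 8 (y = 8 + 0**2 = 8 + 0 = 8)
O = 4 (O = 2**2 = 4)
Y(P, H) = 32 (Y(P, H) = 4*8 = 32)
sqrt(Y(1809, 225) + 3586186) = sqrt(32 + 3586186) = sqrt(3586218)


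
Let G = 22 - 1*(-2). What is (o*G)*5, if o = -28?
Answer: -3360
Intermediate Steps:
G = 24 (G = 22 + 2 = 24)
(o*G)*5 = -28*24*5 = -672*5 = -3360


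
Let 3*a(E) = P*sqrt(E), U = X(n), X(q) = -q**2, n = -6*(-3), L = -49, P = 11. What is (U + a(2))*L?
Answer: 15876 - 539*sqrt(2)/3 ≈ 15622.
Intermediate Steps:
n = 18
U = -324 (U = -1*18**2 = -1*324 = -324)
a(E) = 11*sqrt(E)/3 (a(E) = (11*sqrt(E))/3 = 11*sqrt(E)/3)
(U + a(2))*L = (-324 + 11*sqrt(2)/3)*(-49) = 15876 - 539*sqrt(2)/3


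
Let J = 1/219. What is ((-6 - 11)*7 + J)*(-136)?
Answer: 3544160/219 ≈ 16183.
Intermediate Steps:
J = 1/219 ≈ 0.0045662
((-6 - 11)*7 + J)*(-136) = ((-6 - 11)*7 + 1/219)*(-136) = (-17*7 + 1/219)*(-136) = (-119 + 1/219)*(-136) = -26060/219*(-136) = 3544160/219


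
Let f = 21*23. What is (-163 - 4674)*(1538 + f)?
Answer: -9775577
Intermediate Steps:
f = 483
(-163 - 4674)*(1538 + f) = (-163 - 4674)*(1538 + 483) = -4837*2021 = -9775577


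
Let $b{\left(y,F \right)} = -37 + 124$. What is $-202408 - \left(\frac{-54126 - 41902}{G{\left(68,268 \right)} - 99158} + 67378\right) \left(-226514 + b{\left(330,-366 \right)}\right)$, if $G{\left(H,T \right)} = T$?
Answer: $\frac{754343593787088}{49445} \approx 1.5256 \cdot 10^{10}$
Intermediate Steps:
$b{\left(y,F \right)} = 87$
$-202408 - \left(\frac{-54126 - 41902}{G{\left(68,268 \right)} - 99158} + 67378\right) \left(-226514 + b{\left(330,-366 \right)}\right) = -202408 - \left(\frac{-54126 - 41902}{268 - 99158} + 67378\right) \left(-226514 + 87\right) = -202408 - \left(- \frac{96028}{-98890} + 67378\right) \left(-226427\right) = -202408 - \left(\left(-96028\right) \left(- \frac{1}{98890}\right) + 67378\right) \left(-226427\right) = -202408 - \left(\frac{48014}{49445} + 67378\right) \left(-226427\right) = -202408 - \frac{3331553224}{49445} \left(-226427\right) = -202408 - - \frac{754353601850648}{49445} = -202408 + \frac{754353601850648}{49445} = \frac{754343593787088}{49445}$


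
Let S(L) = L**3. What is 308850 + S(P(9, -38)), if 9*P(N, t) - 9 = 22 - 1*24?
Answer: 225151993/729 ≈ 3.0885e+5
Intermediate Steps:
P(N, t) = 7/9 (P(N, t) = 1 + (22 - 1*24)/9 = 1 + (22 - 24)/9 = 1 + (1/9)*(-2) = 1 - 2/9 = 7/9)
308850 + S(P(9, -38)) = 308850 + (7/9)**3 = 308850 + 343/729 = 225151993/729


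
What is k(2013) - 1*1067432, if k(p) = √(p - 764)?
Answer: -1067432 + √1249 ≈ -1.0674e+6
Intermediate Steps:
k(p) = √(-764 + p)
k(2013) - 1*1067432 = √(-764 + 2013) - 1*1067432 = √1249 - 1067432 = -1067432 + √1249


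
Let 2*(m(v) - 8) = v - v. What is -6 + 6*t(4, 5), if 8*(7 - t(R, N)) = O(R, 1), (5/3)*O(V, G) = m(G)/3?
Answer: 174/5 ≈ 34.800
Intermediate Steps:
m(v) = 8 (m(v) = 8 + (v - v)/2 = 8 + (½)*0 = 8 + 0 = 8)
O(V, G) = 8/5 (O(V, G) = 3*(8/3)/5 = 3*(8*(⅓))/5 = (⅗)*(8/3) = 8/5)
t(R, N) = 34/5 (t(R, N) = 7 - ⅛*8/5 = 7 - ⅕ = 34/5)
-6 + 6*t(4, 5) = -6 + 6*(34/5) = -6 + 204/5 = 174/5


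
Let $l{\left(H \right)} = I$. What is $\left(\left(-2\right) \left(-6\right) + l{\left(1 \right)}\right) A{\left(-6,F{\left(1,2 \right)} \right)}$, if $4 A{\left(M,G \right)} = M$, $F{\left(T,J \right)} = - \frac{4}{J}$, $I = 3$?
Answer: $- \frac{45}{2} \approx -22.5$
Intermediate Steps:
$A{\left(M,G \right)} = \frac{M}{4}$
$l{\left(H \right)} = 3$
$\left(\left(-2\right) \left(-6\right) + l{\left(1 \right)}\right) A{\left(-6,F{\left(1,2 \right)} \right)} = \left(\left(-2\right) \left(-6\right) + 3\right) \frac{1}{4} \left(-6\right) = \left(12 + 3\right) \left(- \frac{3}{2}\right) = 15 \left(- \frac{3}{2}\right) = - \frac{45}{2}$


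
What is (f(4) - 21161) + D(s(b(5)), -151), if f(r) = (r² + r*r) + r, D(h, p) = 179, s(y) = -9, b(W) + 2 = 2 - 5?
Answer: -20946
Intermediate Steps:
b(W) = -5 (b(W) = -2 + (2 - 5) = -2 - 3 = -5)
f(r) = r + 2*r² (f(r) = (r² + r²) + r = 2*r² + r = r + 2*r²)
(f(4) - 21161) + D(s(b(5)), -151) = (4*(1 + 2*4) - 21161) + 179 = (4*(1 + 8) - 21161) + 179 = (4*9 - 21161) + 179 = (36 - 21161) + 179 = -21125 + 179 = -20946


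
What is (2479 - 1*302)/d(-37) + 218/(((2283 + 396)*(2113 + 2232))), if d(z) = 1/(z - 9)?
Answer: -1165678415992/11640255 ≈ -1.0014e+5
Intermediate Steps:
d(z) = 1/(-9 + z)
(2479 - 1*302)/d(-37) + 218/(((2283 + 396)*(2113 + 2232))) = (2479 - 1*302)/(1/(-9 - 37)) + 218/(((2283 + 396)*(2113 + 2232))) = (2479 - 302)/(1/(-46)) + 218/((2679*4345)) = 2177/(-1/46) + 218/11640255 = 2177*(-46) + 218*(1/11640255) = -100142 + 218/11640255 = -1165678415992/11640255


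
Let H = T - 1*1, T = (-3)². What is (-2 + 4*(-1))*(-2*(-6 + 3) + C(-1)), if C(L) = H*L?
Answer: 12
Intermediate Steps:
T = 9
H = 8 (H = 9 - 1*1 = 9 - 1 = 8)
C(L) = 8*L
(-2 + 4*(-1))*(-2*(-6 + 3) + C(-1)) = (-2 + 4*(-1))*(-2*(-6 + 3) + 8*(-1)) = (-2 - 4)*(-2*(-3) - 8) = -6*(6 - 8) = -6*(-2) = 12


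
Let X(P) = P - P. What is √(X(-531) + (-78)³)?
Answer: 78*I*√78 ≈ 688.88*I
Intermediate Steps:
X(P) = 0
√(X(-531) + (-78)³) = √(0 + (-78)³) = √(0 - 474552) = √(-474552) = 78*I*√78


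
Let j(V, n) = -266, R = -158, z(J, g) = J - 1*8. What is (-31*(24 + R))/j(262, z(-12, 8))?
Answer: -2077/133 ≈ -15.617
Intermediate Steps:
z(J, g) = -8 + J (z(J, g) = J - 8 = -8 + J)
(-31*(24 + R))/j(262, z(-12, 8)) = -31*(24 - 158)/(-266) = -31*(-134)*(-1/266) = -1*(-4154)*(-1/266) = 4154*(-1/266) = -2077/133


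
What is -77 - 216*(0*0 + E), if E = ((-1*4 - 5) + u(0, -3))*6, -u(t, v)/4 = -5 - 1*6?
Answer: -45437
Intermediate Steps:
u(t, v) = 44 (u(t, v) = -4*(-5 - 1*6) = -4*(-5 - 6) = -4*(-11) = 44)
E = 210 (E = ((-1*4 - 5) + 44)*6 = ((-4 - 5) + 44)*6 = (-9 + 44)*6 = 35*6 = 210)
-77 - 216*(0*0 + E) = -77 - 216*(0*0 + 210) = -77 - 216*(0 + 210) = -77 - 216*210 = -77 - 45360 = -45437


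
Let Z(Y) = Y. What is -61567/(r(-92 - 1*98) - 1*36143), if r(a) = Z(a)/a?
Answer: 61567/36142 ≈ 1.7035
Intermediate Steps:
r(a) = 1 (r(a) = a/a = 1)
-61567/(r(-92 - 1*98) - 1*36143) = -61567/(1 - 1*36143) = -61567/(1 - 36143) = -61567/(-36142) = -61567*(-1/36142) = 61567/36142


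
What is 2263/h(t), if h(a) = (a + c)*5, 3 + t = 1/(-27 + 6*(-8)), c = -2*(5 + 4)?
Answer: -33945/1576 ≈ -21.539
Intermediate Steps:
c = -18 (c = -2*9 = -18)
t = -226/75 (t = -3 + 1/(-27 + 6*(-8)) = -3 + 1/(-27 - 48) = -3 + 1/(-75) = -3 - 1/75 = -226/75 ≈ -3.0133)
h(a) = -90 + 5*a (h(a) = (a - 18)*5 = (-18 + a)*5 = -90 + 5*a)
2263/h(t) = 2263/(-90 + 5*(-226/75)) = 2263/(-90 - 226/15) = 2263/(-1576/15) = 2263*(-15/1576) = -33945/1576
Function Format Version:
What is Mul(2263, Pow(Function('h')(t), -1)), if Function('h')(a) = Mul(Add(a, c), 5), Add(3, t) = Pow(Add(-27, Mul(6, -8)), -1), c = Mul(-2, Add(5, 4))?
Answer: Rational(-33945, 1576) ≈ -21.539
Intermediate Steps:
c = -18 (c = Mul(-2, 9) = -18)
t = Rational(-226, 75) (t = Add(-3, Pow(Add(-27, Mul(6, -8)), -1)) = Add(-3, Pow(Add(-27, -48), -1)) = Add(-3, Pow(-75, -1)) = Add(-3, Rational(-1, 75)) = Rational(-226, 75) ≈ -3.0133)
Function('h')(a) = Add(-90, Mul(5, a)) (Function('h')(a) = Mul(Add(a, -18), 5) = Mul(Add(-18, a), 5) = Add(-90, Mul(5, a)))
Mul(2263, Pow(Function('h')(t), -1)) = Mul(2263, Pow(Add(-90, Mul(5, Rational(-226, 75))), -1)) = Mul(2263, Pow(Add(-90, Rational(-226, 15)), -1)) = Mul(2263, Pow(Rational(-1576, 15), -1)) = Mul(2263, Rational(-15, 1576)) = Rational(-33945, 1576)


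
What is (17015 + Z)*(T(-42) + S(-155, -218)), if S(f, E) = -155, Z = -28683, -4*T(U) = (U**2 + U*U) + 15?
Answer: 12143471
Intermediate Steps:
T(U) = -15/4 - U**2/2 (T(U) = -((U**2 + U*U) + 15)/4 = -((U**2 + U**2) + 15)/4 = -(2*U**2 + 15)/4 = -(15 + 2*U**2)/4 = -15/4 - U**2/2)
(17015 + Z)*(T(-42) + S(-155, -218)) = (17015 - 28683)*((-15/4 - 1/2*(-42)**2) - 155) = -11668*((-15/4 - 1/2*1764) - 155) = -11668*((-15/4 - 882) - 155) = -11668*(-3543/4 - 155) = -11668*(-4163/4) = 12143471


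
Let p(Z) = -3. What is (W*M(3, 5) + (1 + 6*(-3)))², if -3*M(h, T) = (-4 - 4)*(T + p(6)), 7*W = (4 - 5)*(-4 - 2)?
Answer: 7569/49 ≈ 154.47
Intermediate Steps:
W = 6/7 (W = ((4 - 5)*(-4 - 2))/7 = (-1*(-6))/7 = (⅐)*6 = 6/7 ≈ 0.85714)
M(h, T) = -8 + 8*T/3 (M(h, T) = -(-4 - 4)*(T - 3)/3 = -(-8)*(-3 + T)/3 = -(24 - 8*T)/3 = -8 + 8*T/3)
(W*M(3, 5) + (1 + 6*(-3)))² = (6*(-8 + (8/3)*5)/7 + (1 + 6*(-3)))² = (6*(-8 + 40/3)/7 + (1 - 18))² = ((6/7)*(16/3) - 17)² = (32/7 - 17)² = (-87/7)² = 7569/49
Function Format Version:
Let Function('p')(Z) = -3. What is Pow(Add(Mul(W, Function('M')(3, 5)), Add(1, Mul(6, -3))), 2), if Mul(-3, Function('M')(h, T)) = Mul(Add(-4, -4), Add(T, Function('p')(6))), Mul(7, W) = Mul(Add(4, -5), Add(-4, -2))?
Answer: Rational(7569, 49) ≈ 154.47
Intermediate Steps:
W = Rational(6, 7) (W = Mul(Rational(1, 7), Mul(Add(4, -5), Add(-4, -2))) = Mul(Rational(1, 7), Mul(-1, -6)) = Mul(Rational(1, 7), 6) = Rational(6, 7) ≈ 0.85714)
Function('M')(h, T) = Add(-8, Mul(Rational(8, 3), T)) (Function('M')(h, T) = Mul(Rational(-1, 3), Mul(Add(-4, -4), Add(T, -3))) = Mul(Rational(-1, 3), Mul(-8, Add(-3, T))) = Mul(Rational(-1, 3), Add(24, Mul(-8, T))) = Add(-8, Mul(Rational(8, 3), T)))
Pow(Add(Mul(W, Function('M')(3, 5)), Add(1, Mul(6, -3))), 2) = Pow(Add(Mul(Rational(6, 7), Add(-8, Mul(Rational(8, 3), 5))), Add(1, Mul(6, -3))), 2) = Pow(Add(Mul(Rational(6, 7), Add(-8, Rational(40, 3))), Add(1, -18)), 2) = Pow(Add(Mul(Rational(6, 7), Rational(16, 3)), -17), 2) = Pow(Add(Rational(32, 7), -17), 2) = Pow(Rational(-87, 7), 2) = Rational(7569, 49)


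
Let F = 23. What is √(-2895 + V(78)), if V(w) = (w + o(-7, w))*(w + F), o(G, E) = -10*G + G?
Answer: √11346 ≈ 106.52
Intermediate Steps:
o(G, E) = -9*G
V(w) = (23 + w)*(63 + w) (V(w) = (w - 9*(-7))*(w + 23) = (w + 63)*(23 + w) = (63 + w)*(23 + w) = (23 + w)*(63 + w))
√(-2895 + V(78)) = √(-2895 + (1449 + 78² + 86*78)) = √(-2895 + (1449 + 6084 + 6708)) = √(-2895 + 14241) = √11346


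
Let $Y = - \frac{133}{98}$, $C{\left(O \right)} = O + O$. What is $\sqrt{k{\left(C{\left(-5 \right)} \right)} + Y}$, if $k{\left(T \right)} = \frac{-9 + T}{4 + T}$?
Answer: $\frac{\sqrt{798}}{21} \approx 1.3452$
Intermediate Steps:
$C{\left(O \right)} = 2 O$
$k{\left(T \right)} = \frac{-9 + T}{4 + T}$
$Y = - \frac{19}{14}$ ($Y = \left(-133\right) \frac{1}{98} = - \frac{19}{14} \approx -1.3571$)
$\sqrt{k{\left(C{\left(-5 \right)} \right)} + Y} = \sqrt{\frac{-9 + 2 \left(-5\right)}{4 + 2 \left(-5\right)} - \frac{19}{14}} = \sqrt{\frac{-9 - 10}{4 - 10} - \frac{19}{14}} = \sqrt{\frac{1}{-6} \left(-19\right) - \frac{19}{14}} = \sqrt{\left(- \frac{1}{6}\right) \left(-19\right) - \frac{19}{14}} = \sqrt{\frac{19}{6} - \frac{19}{14}} = \sqrt{\frac{38}{21}} = \frac{\sqrt{798}}{21}$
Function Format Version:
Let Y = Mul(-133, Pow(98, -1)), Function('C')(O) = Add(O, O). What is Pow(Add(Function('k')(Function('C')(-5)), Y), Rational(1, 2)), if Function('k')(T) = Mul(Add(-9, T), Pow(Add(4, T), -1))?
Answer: Mul(Rational(1, 21), Pow(798, Rational(1, 2))) ≈ 1.3452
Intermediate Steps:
Function('C')(O) = Mul(2, O)
Function('k')(T) = Mul(Pow(Add(4, T), -1), Add(-9, T))
Y = Rational(-19, 14) (Y = Mul(-133, Rational(1, 98)) = Rational(-19, 14) ≈ -1.3571)
Pow(Add(Function('k')(Function('C')(-5)), Y), Rational(1, 2)) = Pow(Add(Mul(Pow(Add(4, Mul(2, -5)), -1), Add(-9, Mul(2, -5))), Rational(-19, 14)), Rational(1, 2)) = Pow(Add(Mul(Pow(Add(4, -10), -1), Add(-9, -10)), Rational(-19, 14)), Rational(1, 2)) = Pow(Add(Mul(Pow(-6, -1), -19), Rational(-19, 14)), Rational(1, 2)) = Pow(Add(Mul(Rational(-1, 6), -19), Rational(-19, 14)), Rational(1, 2)) = Pow(Add(Rational(19, 6), Rational(-19, 14)), Rational(1, 2)) = Pow(Rational(38, 21), Rational(1, 2)) = Mul(Rational(1, 21), Pow(798, Rational(1, 2)))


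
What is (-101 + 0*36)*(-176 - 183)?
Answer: 36259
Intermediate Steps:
(-101 + 0*36)*(-176 - 183) = (-101 + 0)*(-359) = -101*(-359) = 36259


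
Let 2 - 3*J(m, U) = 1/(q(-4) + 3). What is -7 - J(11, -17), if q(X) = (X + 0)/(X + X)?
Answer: -53/7 ≈ -7.5714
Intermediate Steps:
q(X) = ½ (q(X) = X/((2*X)) = X*(1/(2*X)) = ½)
J(m, U) = 4/7 (J(m, U) = ⅔ - 1/(3*(½ + 3)) = ⅔ - 1/(3*7/2) = ⅔ - ⅓*2/7 = ⅔ - 2/21 = 4/7)
-7 - J(11, -17) = -7 - 1*4/7 = -7 - 4/7 = -53/7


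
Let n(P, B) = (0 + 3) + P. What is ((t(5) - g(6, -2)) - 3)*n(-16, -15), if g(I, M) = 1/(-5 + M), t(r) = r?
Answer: -195/7 ≈ -27.857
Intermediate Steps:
n(P, B) = 3 + P
((t(5) - g(6, -2)) - 3)*n(-16, -15) = ((5 - 1/(-5 - 2)) - 3)*(3 - 16) = ((5 - 1/(-7)) - 3)*(-13) = ((5 - 1*(-1/7)) - 3)*(-13) = ((5 + 1/7) - 3)*(-13) = (36/7 - 3)*(-13) = (15/7)*(-13) = -195/7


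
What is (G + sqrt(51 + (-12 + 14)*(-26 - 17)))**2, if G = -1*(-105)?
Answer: (105 + I*sqrt(35))**2 ≈ 10990.0 + 1242.4*I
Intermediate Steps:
G = 105
(G + sqrt(51 + (-12 + 14)*(-26 - 17)))**2 = (105 + sqrt(51 + (-12 + 14)*(-26 - 17)))**2 = (105 + sqrt(51 + 2*(-43)))**2 = (105 + sqrt(51 - 86))**2 = (105 + sqrt(-35))**2 = (105 + I*sqrt(35))**2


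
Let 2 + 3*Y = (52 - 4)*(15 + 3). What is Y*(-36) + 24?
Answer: -10320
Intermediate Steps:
Y = 862/3 (Y = -⅔ + ((52 - 4)*(15 + 3))/3 = -⅔ + (48*18)/3 = -⅔ + (⅓)*864 = -⅔ + 288 = 862/3 ≈ 287.33)
Y*(-36) + 24 = (862/3)*(-36) + 24 = -10344 + 24 = -10320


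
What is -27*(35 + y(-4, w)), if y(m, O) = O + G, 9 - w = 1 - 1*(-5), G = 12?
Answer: -1350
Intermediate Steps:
w = 3 (w = 9 - (1 - 1*(-5)) = 9 - (1 + 5) = 9 - 1*6 = 9 - 6 = 3)
y(m, O) = 12 + O (y(m, O) = O + 12 = 12 + O)
-27*(35 + y(-4, w)) = -27*(35 + (12 + 3)) = -27*(35 + 15) = -27*50 = -1350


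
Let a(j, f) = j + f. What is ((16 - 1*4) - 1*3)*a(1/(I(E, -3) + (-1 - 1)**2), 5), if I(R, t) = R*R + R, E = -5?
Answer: 363/8 ≈ 45.375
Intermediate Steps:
I(R, t) = R + R**2 (I(R, t) = R**2 + R = R + R**2)
a(j, f) = f + j
((16 - 1*4) - 1*3)*a(1/(I(E, -3) + (-1 - 1)**2), 5) = ((16 - 1*4) - 1*3)*(5 + 1/(-5*(1 - 5) + (-1 - 1)**2)) = ((16 - 4) - 3)*(5 + 1/(-5*(-4) + (-2)**2)) = (12 - 3)*(5 + 1/(20 + 4)) = 9*(5 + 1/24) = 9*(121/24) = 363/8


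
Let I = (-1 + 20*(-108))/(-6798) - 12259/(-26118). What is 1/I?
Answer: 14795847/11648140 ≈ 1.2702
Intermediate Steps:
I = 11648140/14795847 (I = (-1 - 2160)*(-1/6798) - 12259*(-1/26118) = -2161*(-1/6798) + 12259/26118 = 2161/6798 + 12259/26118 = 11648140/14795847 ≈ 0.78726)
1/I = 1/(11648140/14795847) = 14795847/11648140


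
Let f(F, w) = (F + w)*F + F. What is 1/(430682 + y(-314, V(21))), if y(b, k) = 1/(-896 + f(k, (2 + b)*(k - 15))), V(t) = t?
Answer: 39746/17117886771 ≈ 2.3219e-6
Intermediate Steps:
f(F, w) = F + F*(F + w) (f(F, w) = F*(F + w) + F = F + F*(F + w))
y(b, k) = 1/(-896 + k*(1 + k + (-15 + k)*(2 + b))) (y(b, k) = 1/(-896 + k*(1 + k + (2 + b)*(k - 15))) = 1/(-896 + k*(1 + k + (2 + b)*(-15 + k))) = 1/(-896 + k*(1 + k + (-15 + k)*(2 + b))))
1/(430682 + y(-314, V(21))) = 1/(430682 + 1/(-896 + 21*(-29 - 15*(-314) + 3*21 - 314*21))) = 1/(430682 + 1/(-896 + 21*(-29 + 4710 + 63 - 6594))) = 1/(430682 + 1/(-896 + 21*(-1850))) = 1/(430682 + 1/(-896 - 38850)) = 1/(430682 + 1/(-39746)) = 1/(430682 - 1/39746) = 1/(17117886771/39746) = 39746/17117886771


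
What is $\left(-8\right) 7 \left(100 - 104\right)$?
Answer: $224$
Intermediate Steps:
$\left(-8\right) 7 \left(100 - 104\right) = \left(-56\right) \left(-4\right) = 224$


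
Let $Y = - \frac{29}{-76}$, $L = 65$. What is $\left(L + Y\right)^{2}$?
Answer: $\frac{24690961}{5776} \approx 4274.8$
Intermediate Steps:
$Y = \frac{29}{76}$ ($Y = \left(-29\right) \left(- \frac{1}{76}\right) = \frac{29}{76} \approx 0.38158$)
$\left(L + Y\right)^{2} = \left(65 + \frac{29}{76}\right)^{2} = \left(\frac{4969}{76}\right)^{2} = \frac{24690961}{5776}$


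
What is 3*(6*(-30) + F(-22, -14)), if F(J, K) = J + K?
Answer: -648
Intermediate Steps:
3*(6*(-30) + F(-22, -14)) = 3*(6*(-30) + (-22 - 14)) = 3*(-180 - 36) = 3*(-216) = -648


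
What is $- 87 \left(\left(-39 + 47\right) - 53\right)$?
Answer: $3915$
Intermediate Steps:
$- 87 \left(\left(-39 + 47\right) - 53\right) = - 87 \left(8 - 53\right) = \left(-87\right) \left(-45\right) = 3915$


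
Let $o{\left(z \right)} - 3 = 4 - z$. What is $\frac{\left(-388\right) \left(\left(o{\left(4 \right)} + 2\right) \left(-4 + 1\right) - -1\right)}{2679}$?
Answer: $\frac{5432}{2679} \approx 2.0276$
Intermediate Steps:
$o{\left(z \right)} = 7 - z$ ($o{\left(z \right)} = 3 - \left(-4 + z\right) = 7 - z$)
$\frac{\left(-388\right) \left(\left(o{\left(4 \right)} + 2\right) \left(-4 + 1\right) - -1\right)}{2679} = \frac{\left(-388\right) \left(\left(\left(7 - 4\right) + 2\right) \left(-4 + 1\right) - -1\right)}{2679} = - 388 \left(\left(\left(7 - 4\right) + 2\right) \left(-3\right) + 1\right) \frac{1}{2679} = - 388 \left(\left(3 + 2\right) \left(-3\right) + 1\right) \frac{1}{2679} = - 388 \left(5 \left(-3\right) + 1\right) \frac{1}{2679} = - 388 \left(-15 + 1\right) \frac{1}{2679} = \left(-388\right) \left(-14\right) \frac{1}{2679} = 5432 \cdot \frac{1}{2679} = \frac{5432}{2679}$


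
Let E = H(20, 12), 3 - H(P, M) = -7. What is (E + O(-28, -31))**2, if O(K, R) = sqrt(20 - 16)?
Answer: 144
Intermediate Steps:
H(P, M) = 10 (H(P, M) = 3 - 1*(-7) = 3 + 7 = 10)
O(K, R) = 2 (O(K, R) = sqrt(4) = 2)
E = 10
(E + O(-28, -31))**2 = (10 + 2)**2 = 12**2 = 144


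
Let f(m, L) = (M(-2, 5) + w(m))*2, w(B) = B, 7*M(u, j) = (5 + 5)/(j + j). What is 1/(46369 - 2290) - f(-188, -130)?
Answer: 2365873/6297 ≈ 375.71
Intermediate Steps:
M(u, j) = 5/(7*j) (M(u, j) = ((5 + 5)/(j + j))/7 = (10/((2*j)))/7 = (10*(1/(2*j)))/7 = (5/j)/7 = 5/(7*j))
f(m, L) = 2/7 + 2*m (f(m, L) = ((5/7)/5 + m)*2 = ((5/7)*(⅕) + m)*2 = (⅐ + m)*2 = 2/7 + 2*m)
1/(46369 - 2290) - f(-188, -130) = 1/(46369 - 2290) - (2/7 + 2*(-188)) = 1/44079 - (2/7 - 376) = 1/44079 - 1*(-2630/7) = 1/44079 + 2630/7 = 2365873/6297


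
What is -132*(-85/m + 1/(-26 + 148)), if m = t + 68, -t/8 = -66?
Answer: 161271/9089 ≈ 17.744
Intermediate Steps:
t = 528 (t = -8*(-66) = 528)
m = 596 (m = 528 + 68 = 596)
-132*(-85/m + 1/(-26 + 148)) = -132*(-85/596 + 1/(-26 + 148)) = -132*(-85*1/596 + 1/122) = -132*(-85/596 + 1/122) = -132*(-4887/36356) = 161271/9089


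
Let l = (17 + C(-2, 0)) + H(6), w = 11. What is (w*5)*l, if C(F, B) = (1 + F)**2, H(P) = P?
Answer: 1320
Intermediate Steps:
l = 24 (l = (17 + (1 - 2)**2) + 6 = (17 + (-1)**2) + 6 = (17 + 1) + 6 = 18 + 6 = 24)
(w*5)*l = (11*5)*24 = 55*24 = 1320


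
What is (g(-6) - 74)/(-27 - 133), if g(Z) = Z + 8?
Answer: 9/20 ≈ 0.45000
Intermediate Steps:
g(Z) = 8 + Z
(g(-6) - 74)/(-27 - 133) = ((8 - 6) - 74)/(-27 - 133) = (2 - 74)/(-160) = -72*(-1/160) = 9/20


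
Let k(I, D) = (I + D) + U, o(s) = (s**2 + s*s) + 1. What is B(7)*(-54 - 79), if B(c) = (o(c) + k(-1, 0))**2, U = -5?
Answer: -1150317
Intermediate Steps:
o(s) = 1 + 2*s**2 (o(s) = (s**2 + s**2) + 1 = 2*s**2 + 1 = 1 + 2*s**2)
k(I, D) = -5 + D + I (k(I, D) = (I + D) - 5 = (D + I) - 5 = -5 + D + I)
B(c) = (-5 + 2*c**2)**2 (B(c) = ((1 + 2*c**2) + (-5 + 0 - 1))**2 = ((1 + 2*c**2) - 6)**2 = (-5 + 2*c**2)**2)
B(7)*(-54 - 79) = (-5 + 2*7**2)**2*(-54 - 79) = (-5 + 2*49)**2*(-133) = (-5 + 98)**2*(-133) = 93**2*(-133) = 8649*(-133) = -1150317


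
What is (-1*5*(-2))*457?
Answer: 4570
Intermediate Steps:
(-1*5*(-2))*457 = -5*(-2)*457 = 10*457 = 4570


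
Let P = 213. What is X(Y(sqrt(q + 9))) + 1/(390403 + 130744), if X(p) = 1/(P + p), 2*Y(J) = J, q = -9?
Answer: 521360/111004311 ≈ 0.0046968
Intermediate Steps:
Y(J) = J/2
X(p) = 1/(213 + p)
X(Y(sqrt(q + 9))) + 1/(390403 + 130744) = 1/(213 + sqrt(-9 + 9)/2) + 1/(390403 + 130744) = 1/(213 + sqrt(0)/2) + 1/521147 = 1/(213 + (1/2)*0) + 1/521147 = 1/(213 + 0) + 1/521147 = 1/213 + 1/521147 = 521360/111004311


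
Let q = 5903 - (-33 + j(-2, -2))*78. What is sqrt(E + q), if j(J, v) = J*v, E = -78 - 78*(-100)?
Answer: sqrt(15887) ≈ 126.04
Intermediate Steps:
E = 7722 (E = -78 + 7800 = 7722)
q = 8165 (q = 5903 - (-33 - 2*(-2))*78 = 5903 - (-33 + 4)*78 = 5903 - (-29)*78 = 5903 - 1*(-2262) = 5903 + 2262 = 8165)
sqrt(E + q) = sqrt(7722 + 8165) = sqrt(15887)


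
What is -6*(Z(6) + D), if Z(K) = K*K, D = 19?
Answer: -330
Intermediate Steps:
Z(K) = K²
-6*(Z(6) + D) = -6*(6² + 19) = -6*(36 + 19) = -6*55 = -330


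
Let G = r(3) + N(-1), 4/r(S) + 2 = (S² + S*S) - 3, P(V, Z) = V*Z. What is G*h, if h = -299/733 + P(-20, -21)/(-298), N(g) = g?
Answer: 1786329/1419821 ≈ 1.2581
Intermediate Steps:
h = -198481/109217 (h = -299/733 - 20*(-21)/(-298) = -299*1/733 + 420*(-1/298) = -299/733 - 210/149 = -198481/109217 ≈ -1.8173)
r(S) = 4/(-5 + 2*S²) (r(S) = 4/(-2 + ((S² + S*S) - 3)) = 4/(-2 + ((S² + S²) - 3)) = 4/(-2 + (2*S² - 3)) = 4/(-2 + (-3 + 2*S²)) = 4/(-5 + 2*S²))
G = -9/13 (G = 4/(-5 + 2*3²) - 1 = 4/(-5 + 2*9) - 1 = 4/(-5 + 18) - 1 = 4/13 - 1 = -9/13 ≈ -0.69231)
G*h = -9/13*(-198481/109217) = 1786329/1419821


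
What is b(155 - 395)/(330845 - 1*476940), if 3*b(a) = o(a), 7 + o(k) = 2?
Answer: 1/87657 ≈ 1.1408e-5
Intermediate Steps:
o(k) = -5 (o(k) = -7 + 2 = -5)
b(a) = -5/3 (b(a) = (⅓)*(-5) = -5/3)
b(155 - 395)/(330845 - 1*476940) = -5/(3*(330845 - 1*476940)) = -5/(3*(330845 - 476940)) = -5/3/(-146095) = -5/3*(-1/146095) = 1/87657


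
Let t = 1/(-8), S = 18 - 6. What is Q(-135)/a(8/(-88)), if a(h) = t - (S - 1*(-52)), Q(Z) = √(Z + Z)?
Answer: -8*I*√30/171 ≈ -0.25624*I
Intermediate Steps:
S = 12
Q(Z) = √2*√Z (Q(Z) = √(2*Z) = √2*√Z)
t = -⅛ ≈ -0.12500
a(h) = -513/8 (a(h) = -⅛ - (12 - 1*(-52)) = -⅛ - (12 + 52) = -⅛ - 1*64 = -⅛ - 64 = -513/8)
Q(-135)/a(8/(-88)) = (√2*√(-135))/(-513/8) = (√2*(3*I*√15))*(-8/513) = (3*I*√30)*(-8/513) = -8*I*√30/171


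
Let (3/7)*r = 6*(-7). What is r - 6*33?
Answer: -296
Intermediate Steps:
r = -98 (r = 7*(6*(-7))/3 = (7/3)*(-42) = -98)
r - 6*33 = -98 - 6*33 = -98 - 198 = -296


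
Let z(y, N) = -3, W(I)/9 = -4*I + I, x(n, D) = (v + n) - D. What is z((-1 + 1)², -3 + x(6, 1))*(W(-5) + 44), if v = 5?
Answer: -537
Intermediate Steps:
x(n, D) = 5 + n - D (x(n, D) = (5 + n) - D = 5 + n - D)
W(I) = -27*I (W(I) = 9*(-4*I + I) = 9*(-3*I) = -27*I)
z((-1 + 1)², -3 + x(6, 1))*(W(-5) + 44) = -3*(-27*(-5) + 44) = -3*(135 + 44) = -3*179 = -537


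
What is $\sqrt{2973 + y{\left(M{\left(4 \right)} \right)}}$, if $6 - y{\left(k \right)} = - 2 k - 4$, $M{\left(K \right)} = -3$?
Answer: $\sqrt{2977} \approx 54.562$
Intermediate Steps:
$y{\left(k \right)} = 10 + 2 k$ ($y{\left(k \right)} = 6 - \left(- 2 k - 4\right) = 6 - \left(-4 - 2 k\right) = 6 + \left(4 + 2 k\right) = 10 + 2 k$)
$\sqrt{2973 + y{\left(M{\left(4 \right)} \right)}} = \sqrt{2973 + \left(10 + 2 \left(-3\right)\right)} = \sqrt{2973 + \left(10 - 6\right)} = \sqrt{2973 + 4} = \sqrt{2977}$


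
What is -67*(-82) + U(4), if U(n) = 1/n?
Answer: 21977/4 ≈ 5494.3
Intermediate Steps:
-67*(-82) + U(4) = -67*(-82) + 1/4 = 5494 + ¼ = 21977/4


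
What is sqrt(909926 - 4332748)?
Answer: I*sqrt(3422822) ≈ 1850.1*I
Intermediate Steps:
sqrt(909926 - 4332748) = sqrt(-3422822) = I*sqrt(3422822)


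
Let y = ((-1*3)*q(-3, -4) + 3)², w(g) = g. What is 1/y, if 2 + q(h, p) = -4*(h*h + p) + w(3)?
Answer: 1/3600 ≈ 0.00027778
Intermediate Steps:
q(h, p) = 1 - 4*p - 4*h² (q(h, p) = -2 + (-4*(h*h + p) + 3) = -2 + (-4*(h² + p) + 3) = -2 + (-4*(p + h²) + 3) = -2 + ((-4*p - 4*h²) + 3) = -2 + (3 - 4*p - 4*h²) = 1 - 4*p - 4*h²)
y = 3600 (y = ((-1*3)*(1 - 4*(-4) - 4*(-3)²) + 3)² = (-3*(1 + 16 - 4*9) + 3)² = (-3*(1 + 16 - 36) + 3)² = (-3*(-19) + 3)² = (57 + 3)² = 60² = 3600)
1/y = 1/3600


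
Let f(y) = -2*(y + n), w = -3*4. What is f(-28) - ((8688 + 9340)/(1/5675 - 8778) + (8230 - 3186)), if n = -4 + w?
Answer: -246781569544/49815149 ≈ -4953.9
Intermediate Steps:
w = -12
n = -16 (n = -4 - 12 = -16)
f(y) = 32 - 2*y (f(y) = -2*(y - 16) = -2*(-16 + y) = 32 - 2*y)
f(-28) - ((8688 + 9340)/(1/5675 - 8778) + (8230 - 3186)) = (32 - 2*(-28)) - ((8688 + 9340)/(1/5675 - 8778) + (8230 - 3186)) = (32 + 56) - (18028/(1/5675 - 8778) + 5044) = 88 - (18028/(-49815149/5675) + 5044) = 88 - (18028*(-5675/49815149) + 5044) = 88 - (-102308900/49815149 + 5044) = 88 - 1*251165302656/49815149 = 88 - 251165302656/49815149 = -246781569544/49815149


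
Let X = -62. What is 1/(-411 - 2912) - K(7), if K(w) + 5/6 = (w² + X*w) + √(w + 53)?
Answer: 7692739/19938 - 2*√15 ≈ 378.09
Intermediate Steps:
K(w) = -⅚ + w² + √(53 + w) - 62*w (K(w) = -⅚ + ((w² - 62*w) + √(w + 53)) = -⅚ + ((w² - 62*w) + √(53 + w)) = -⅚ + (w² + √(53 + w) - 62*w) = -⅚ + w² + √(53 + w) - 62*w)
1/(-411 - 2912) - K(7) = 1/(-411 - 2912) - (-⅚ + 7² + √(53 + 7) - 62*7) = 1/(-3323) - (-⅚ + 49 + √60 - 434) = -1/3323 - (-⅚ + 49 + 2*√15 - 434) = -1/3323 - (-2315/6 + 2*√15) = -1/3323 + (2315/6 - 2*√15) = 7692739/19938 - 2*√15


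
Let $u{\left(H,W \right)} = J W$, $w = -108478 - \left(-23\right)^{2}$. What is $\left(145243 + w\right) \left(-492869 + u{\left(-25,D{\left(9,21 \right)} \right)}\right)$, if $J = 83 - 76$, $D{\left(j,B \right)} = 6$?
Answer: $-17858079172$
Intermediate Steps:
$w = -109007$ ($w = -108478 - 529 = -109007$)
$J = 7$
$u{\left(H,W \right)} = 7 W$
$\left(145243 + w\right) \left(-492869 + u{\left(-25,D{\left(9,21 \right)} \right)}\right) = \left(145243 - 109007\right) \left(-492869 + 7 \cdot 6\right) = 36236 \left(-492869 + 42\right) = 36236 \left(-492827\right) = -17858079172$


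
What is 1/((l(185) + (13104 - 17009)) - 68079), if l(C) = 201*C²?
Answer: 1/6807241 ≈ 1.4690e-7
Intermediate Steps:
1/((l(185) + (13104 - 17009)) - 68079) = 1/((201*185² + (13104 - 17009)) - 68079) = 1/((201*34225 - 3905) - 68079) = 1/((6879225 - 3905) - 68079) = 1/(6875320 - 68079) = 1/6807241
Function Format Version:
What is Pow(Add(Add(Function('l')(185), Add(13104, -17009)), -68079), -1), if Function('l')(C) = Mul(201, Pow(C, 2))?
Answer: Rational(1, 6807241) ≈ 1.4690e-7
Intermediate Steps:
Pow(Add(Add(Function('l')(185), Add(13104, -17009)), -68079), -1) = Pow(Add(Add(Mul(201, Pow(185, 2)), Add(13104, -17009)), -68079), -1) = Pow(Add(Add(Mul(201, 34225), -3905), -68079), -1) = Pow(Add(Add(6879225, -3905), -68079), -1) = Pow(Add(6875320, -68079), -1) = Pow(6807241, -1) = Rational(1, 6807241)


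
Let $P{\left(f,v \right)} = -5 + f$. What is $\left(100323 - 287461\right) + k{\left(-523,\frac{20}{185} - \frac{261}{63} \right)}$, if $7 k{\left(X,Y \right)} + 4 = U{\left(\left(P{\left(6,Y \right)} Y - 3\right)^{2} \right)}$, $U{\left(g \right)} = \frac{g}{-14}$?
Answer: $- \frac{615120342832}{3286969} \approx -1.8714 \cdot 10^{5}$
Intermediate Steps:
$U{\left(g \right)} = - \frac{g}{14}$ ($U{\left(g \right)} = g \left(- \frac{1}{14}\right) = - \frac{g}{14}$)
$k{\left(X,Y \right)} = - \frac{4}{7} - \frac{\left(-3 + Y\right)^{2}}{98}$ ($k{\left(X,Y \right)} = - \frac{4}{7} + \frac{\left(- \frac{1}{14}\right) \left(\left(-5 + 6\right) Y - 3\right)^{2}}{7} = - \frac{4}{7} + \frac{\left(- \frac{1}{14}\right) \left(1 Y - 3\right)^{2}}{7} = - \frac{4}{7} + \frac{\left(- \frac{1}{14}\right) \left(Y - 3\right)^{2}}{7} = - \frac{4}{7} + \frac{\left(- \frac{1}{14}\right) \left(-3 + Y\right)^{2}}{7} = - \frac{4}{7} - \frac{\left(-3 + Y\right)^{2}}{98}$)
$\left(100323 - 287461\right) + k{\left(-523,\frac{20}{185} - \frac{261}{63} \right)} = \left(100323 - 287461\right) - \left(\frac{4}{7} + \frac{\left(-3 + \left(\frac{20}{185} - \frac{261}{63}\right)\right)^{2}}{98}\right) = -187138 - \left(\frac{4}{7} + \frac{\left(-3 + \left(20 \cdot \frac{1}{185} - \frac{29}{7}\right)\right)^{2}}{98}\right) = -187138 - \left(\frac{4}{7} + \frac{\left(-3 + \left(\frac{4}{37} - \frac{29}{7}\right)\right)^{2}}{98}\right) = -187138 - \left(\frac{4}{7} + \frac{\left(-3 - \frac{1045}{259}\right)^{2}}{98}\right) = -187138 - \left(\frac{4}{7} + \frac{\left(- \frac{1822}{259}\right)^{2}}{98}\right) = -187138 - \frac{3538110}{3286969} = - \frac{615120342832}{3286969}$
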